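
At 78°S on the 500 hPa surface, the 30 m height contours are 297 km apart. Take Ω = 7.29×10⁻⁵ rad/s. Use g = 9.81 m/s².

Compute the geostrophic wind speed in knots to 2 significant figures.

Coriolis parameter at 78°S:
f = 2Ω sin φ = 2 × 7.29×10⁻⁵ × sin 78° = 1.43×10⁻⁴ s⁻¹
Height gradient: |∂Z/∂n| = 30 m / 297000 m = 1.01×10⁻⁴
On a pressure surface, geostrophic balance gives V_g = (g/f)|∂Z/∂n|:
V_g = 9.81 × 1.01×10⁻⁴ / 1.43×10⁻⁴ = 6.95 m/s
Converting: 6.95 m/s × 1.944 = 14 knots

14 knots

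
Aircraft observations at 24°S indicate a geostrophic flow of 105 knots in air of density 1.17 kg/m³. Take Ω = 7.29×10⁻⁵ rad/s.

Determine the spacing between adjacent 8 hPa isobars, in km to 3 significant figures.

Coriolis parameter at 24°S:
f = 2Ω sin φ = 2 × 7.29×10⁻⁵ × sin 24° = 5.93×10⁻⁵ s⁻¹
Wind speed in SI: 105 knots = 54.0 m/s
Geostrophic balance rearranged: |∂P/∂n| = f ρ V_g
|∂P/∂n| = 5.93×10⁻⁵ × 1.17 × 54.0 = 3.75×10⁻³ Pa/m
Isobar spacing: Δn = ΔP/|∂P/∂n| = 800 Pa / 3.75×10⁻³ Pa/m = 213455 m ≈ 213 km

213 km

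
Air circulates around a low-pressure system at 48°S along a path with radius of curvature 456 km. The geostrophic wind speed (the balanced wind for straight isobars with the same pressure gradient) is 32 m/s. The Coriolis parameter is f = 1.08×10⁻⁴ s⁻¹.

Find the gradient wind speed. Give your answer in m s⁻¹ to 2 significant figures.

22 m s⁻¹

Around a low, centrifugal force acts outward with Coriolis, so pressure-gradient force balances both:
(1/ρ)|∂P/∂n| = fV + V²/R  →  V² + fR·V − fR·V_g = 0
With fR = 1.08×10⁻⁴ × 456×10³ m = 49.2 m/s:
V = [−fR + √((fR)² + 4 fR V_g)]/2 = [−49.2 + √(49.2² + 4×49.2×32)]/2 = 22.1 m/s
Subgeostrophic (V < V_g = 32 m/s), as expected around a low.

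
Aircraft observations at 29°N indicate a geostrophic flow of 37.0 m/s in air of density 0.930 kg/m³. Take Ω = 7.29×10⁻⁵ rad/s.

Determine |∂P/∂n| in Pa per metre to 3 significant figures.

Coriolis parameter at 29°N:
f = 2Ω sin φ = 2 × 7.29×10⁻⁵ × sin 29° = 7.07×10⁻⁵ s⁻¹
Geostrophic balance rearranged: |∂P/∂n| = f ρ V_g
|∂P/∂n| = 7.07×10⁻⁵ × 0.930 × 37.0 = 2.43×10⁻³ Pa/m

2.43×10⁻³ Pa/m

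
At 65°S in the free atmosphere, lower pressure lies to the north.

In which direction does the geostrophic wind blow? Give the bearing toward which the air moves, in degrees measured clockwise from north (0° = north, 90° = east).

The pressure-gradient force points toward the north (bearing 000°).
Geostrophic balance: in the Southern Hemisphere the Coriolis force deflects motion to the left, so the geostrophic wind blows 90° to the left of the pressure-gradient force (low pressure on the right).
Rotating 000° by 90° counterclockwise gives 270° — the wind blows toward the west.

270°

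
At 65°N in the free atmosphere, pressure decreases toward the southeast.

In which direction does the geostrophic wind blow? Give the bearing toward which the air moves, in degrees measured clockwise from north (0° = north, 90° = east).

225°

The pressure-gradient force points toward the southeast (bearing 135°).
Geostrophic balance: in the Northern Hemisphere the Coriolis force deflects motion to the right, so the geostrophic wind blows 90° to the right of the pressure-gradient force (low pressure on the left).
Rotating 135° by 90° clockwise gives 225° — the wind blows toward the southwest.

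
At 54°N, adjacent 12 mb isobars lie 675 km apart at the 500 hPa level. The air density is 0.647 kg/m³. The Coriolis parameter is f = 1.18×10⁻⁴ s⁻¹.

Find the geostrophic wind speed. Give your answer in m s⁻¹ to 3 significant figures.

23.3 m s⁻¹

Pressure gradient: |∂P/∂n| = 1200 Pa / 675000 m = 1.78×10⁻³ Pa/m
Geostrophic balance (pressure-gradient force = Coriolis force):
V_g = (1/(fρ)) |∂P/∂n| = 1.78×10⁻³ / (1.18×10⁻⁴ × 0.647) = 23.3 m/s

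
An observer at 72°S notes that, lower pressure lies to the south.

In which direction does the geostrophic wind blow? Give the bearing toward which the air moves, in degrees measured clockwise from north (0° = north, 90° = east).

090°

The pressure-gradient force points toward the south (bearing 180°).
Geostrophic balance: in the Southern Hemisphere the Coriolis force deflects motion to the left, so the geostrophic wind blows 90° to the left of the pressure-gradient force (low pressure on the right).
Rotating 180° by 90° counterclockwise gives 090° — the wind blows toward the east.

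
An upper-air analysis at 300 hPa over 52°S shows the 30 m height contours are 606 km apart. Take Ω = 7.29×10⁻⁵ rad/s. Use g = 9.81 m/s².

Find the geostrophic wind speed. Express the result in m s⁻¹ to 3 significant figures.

4.23 m s⁻¹

Coriolis parameter at 52°S:
f = 2Ω sin φ = 2 × 7.29×10⁻⁵ × sin 52° = 1.15×10⁻⁴ s⁻¹
Height gradient: |∂Z/∂n| = 30 m / 606000 m = 4.95×10⁻⁵
On a pressure surface, geostrophic balance gives V_g = (g/f)|∂Z/∂n|:
V_g = 9.81 × 4.95×10⁻⁵ / 1.15×10⁻⁴ = 4.23 m/s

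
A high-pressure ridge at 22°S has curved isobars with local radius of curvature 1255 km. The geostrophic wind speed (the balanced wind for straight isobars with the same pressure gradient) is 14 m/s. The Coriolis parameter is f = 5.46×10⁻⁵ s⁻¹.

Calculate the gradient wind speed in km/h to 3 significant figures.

Around a high, pressure-gradient force acts outward with centrifugal, so Coriolis balances both:
fV = (1/ρ)|∂P/∂n| + V²/R  →  V² − fR·V + fR·V_g = 0
With fR = 5.46×10⁻⁵ × 1255×10³ m = 68.5 m/s:
V = [fR − √((fR)² − 4 fR V_g)]/2 = [68.5 − √(68.5² − 4×68.5×14)]/2 = 19.6 m/s
Supergeostrophic (V > V_g = 14 m/s), as expected around a high.
Converting: 19.6 m/s × 3.6 = 70.6 km/h

70.6 km/h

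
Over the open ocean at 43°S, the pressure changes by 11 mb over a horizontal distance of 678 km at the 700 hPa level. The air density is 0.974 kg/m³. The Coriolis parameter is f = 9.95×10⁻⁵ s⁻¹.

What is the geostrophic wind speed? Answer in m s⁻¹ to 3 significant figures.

Pressure gradient: |∂P/∂n| = 1100 Pa / 678000 m = 1.62×10⁻³ Pa/m
Geostrophic balance (pressure-gradient force = Coriolis force):
V_g = (1/(fρ)) |∂P/∂n| = 1.62×10⁻³ / (9.95×10⁻⁵ × 0.974) = 16.7 m/s

16.7 m s⁻¹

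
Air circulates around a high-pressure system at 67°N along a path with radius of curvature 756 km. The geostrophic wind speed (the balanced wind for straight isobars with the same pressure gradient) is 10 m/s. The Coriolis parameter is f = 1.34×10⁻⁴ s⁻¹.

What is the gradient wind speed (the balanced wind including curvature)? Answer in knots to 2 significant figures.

22 knots

Around a high, pressure-gradient force acts outward with centrifugal, so Coriolis balances both:
fV = (1/ρ)|∂P/∂n| + V²/R  →  V² − fR·V + fR·V_g = 0
With fR = 1.34×10⁻⁴ × 756×10³ m = 101 m/s:
V = [fR − √((fR)² − 4 fR V_g)]/2 = [101 − √(101² − 4×101×10)]/2 = 11.2 m/s
Supergeostrophic (V > V_g = 10 m/s), as expected around a high.
Converting: 11.2 m/s × 1.944 = 22 knots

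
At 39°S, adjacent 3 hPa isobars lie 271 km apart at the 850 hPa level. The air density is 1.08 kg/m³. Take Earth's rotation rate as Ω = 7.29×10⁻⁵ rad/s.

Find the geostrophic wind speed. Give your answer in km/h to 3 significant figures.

Coriolis parameter at 39°S:
f = 2Ω sin φ = 2 × 7.29×10⁻⁵ × sin 39° = 9.18×10⁻⁵ s⁻¹
Pressure gradient: |∂P/∂n| = 300 Pa / 271000 m = 1.11×10⁻³ Pa/m
Geostrophic balance (pressure-gradient force = Coriolis force):
V_g = (1/(fρ)) |∂P/∂n| = 1.11×10⁻³ / (9.18×10⁻⁵ × 1.08) = 11.2 m/s
Converting: 11.2 m/s × 3.6 = 40.2 km/h

40.2 km/h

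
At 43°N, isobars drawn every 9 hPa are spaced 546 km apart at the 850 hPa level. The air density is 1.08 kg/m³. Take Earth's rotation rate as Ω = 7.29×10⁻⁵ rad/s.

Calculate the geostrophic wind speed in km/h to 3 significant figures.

55.3 km/h

Coriolis parameter at 43°N:
f = 2Ω sin φ = 2 × 7.29×10⁻⁵ × sin 43° = 9.94×10⁻⁵ s⁻¹
Pressure gradient: |∂P/∂n| = 900 Pa / 546000 m = 1.65×10⁻³ Pa/m
Geostrophic balance (pressure-gradient force = Coriolis force):
V_g = (1/(fρ)) |∂P/∂n| = 1.65×10⁻³ / (9.94×10⁻⁵ × 1.08) = 15.3 m/s
Converting: 15.3 m/s × 3.6 = 55.3 km/h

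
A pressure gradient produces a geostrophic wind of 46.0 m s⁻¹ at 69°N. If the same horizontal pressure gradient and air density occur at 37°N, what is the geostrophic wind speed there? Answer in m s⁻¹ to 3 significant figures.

71.4 m s⁻¹

With the same pressure gradient and density, V_g ∝ 1/f ∝ 1/sin φ.
V₂ = V₁ · sin φ₁ / sin φ₂ = 46.0 × sin 69° / sin 37°
V₂ = 46.0 × 0.9336/0.6018 = 71.4 m s⁻¹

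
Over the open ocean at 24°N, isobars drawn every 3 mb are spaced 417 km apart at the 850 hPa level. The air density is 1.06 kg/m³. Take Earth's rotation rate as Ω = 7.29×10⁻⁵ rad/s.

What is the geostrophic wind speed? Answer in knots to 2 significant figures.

22 knots

Coriolis parameter at 24°N:
f = 2Ω sin φ = 2 × 7.29×10⁻⁵ × sin 24° = 5.93×10⁻⁵ s⁻¹
Pressure gradient: |∂P/∂n| = 300 Pa / 417000 m = 7.19×10⁻⁴ Pa/m
Geostrophic balance (pressure-gradient force = Coriolis force):
V_g = (1/(fρ)) |∂P/∂n| = 7.19×10⁻⁴ / (5.93×10⁻⁵ × 1.06) = 11.4 m/s
Converting: 11.4 m/s × 1.944 = 22 knots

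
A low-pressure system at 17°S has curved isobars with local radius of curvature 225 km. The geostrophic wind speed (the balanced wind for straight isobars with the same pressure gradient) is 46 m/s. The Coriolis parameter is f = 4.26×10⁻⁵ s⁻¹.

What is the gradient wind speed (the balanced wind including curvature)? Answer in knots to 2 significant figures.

Around a low, centrifugal force acts outward with Coriolis, so pressure-gradient force balances both:
(1/ρ)|∂P/∂n| = fV + V²/R  →  V² + fR·V − fR·V_g = 0
With fR = 4.26×10⁻⁵ × 225×10³ m = 9.58 m/s:
V = [−fR + √((fR)² + 4 fR V_g)]/2 = [−9.58 + √(9.58² + 4×9.58×46)]/2 = 16.7 m/s
Subgeostrophic (V < V_g = 46 m/s), as expected around a low.
Converting: 16.7 m/s × 1.944 = 33 knots

33 knots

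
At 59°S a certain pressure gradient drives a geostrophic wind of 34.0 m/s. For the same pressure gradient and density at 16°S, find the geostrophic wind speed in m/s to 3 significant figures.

With the same pressure gradient and density, V_g ∝ 1/f ∝ 1/sin φ.
V₂ = V₁ · sin φ₁ / sin φ₂ = 34.0 × sin 59° / sin 16°
V₂ = 34.0 × 0.8572/0.2756 = 106 m/s

106 m/s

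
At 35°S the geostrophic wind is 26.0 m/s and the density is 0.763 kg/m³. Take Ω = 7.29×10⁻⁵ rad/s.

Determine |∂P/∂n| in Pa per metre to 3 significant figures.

Coriolis parameter at 35°S:
f = 2Ω sin φ = 2 × 7.29×10⁻⁵ × sin 35° = 8.36×10⁻⁵ s⁻¹
Geostrophic balance rearranged: |∂P/∂n| = f ρ V_g
|∂P/∂n| = 8.36×10⁻⁵ × 0.763 × 26.0 = 1.66×10⁻³ Pa/m

1.66×10⁻³ Pa/m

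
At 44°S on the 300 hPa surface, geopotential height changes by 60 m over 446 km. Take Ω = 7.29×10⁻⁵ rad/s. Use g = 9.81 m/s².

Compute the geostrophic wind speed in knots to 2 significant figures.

25 knots

Coriolis parameter at 44°S:
f = 2Ω sin φ = 2 × 7.29×10⁻⁵ × sin 44° = 1.01×10⁻⁴ s⁻¹
Height gradient: |∂Z/∂n| = 60 m / 446000 m = 1.35×10⁻⁴
On a pressure surface, geostrophic balance gives V_g = (g/f)|∂Z/∂n|:
V_g = 9.81 × 1.35×10⁻⁴ / 1.01×10⁻⁴ = 13.0 m/s
Converting: 13.0 m/s × 1.944 = 25 knots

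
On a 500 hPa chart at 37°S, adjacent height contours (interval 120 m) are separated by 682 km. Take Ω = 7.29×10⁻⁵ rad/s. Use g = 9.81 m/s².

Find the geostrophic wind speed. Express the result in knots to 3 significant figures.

38.2 knots

Coriolis parameter at 37°S:
f = 2Ω sin φ = 2 × 7.29×10⁻⁵ × sin 37° = 8.77×10⁻⁵ s⁻¹
Height gradient: |∂Z/∂n| = 120 m / 682000 m = 1.76×10⁻⁴
On a pressure surface, geostrophic balance gives V_g = (g/f)|∂Z/∂n|:
V_g = 9.81 × 1.76×10⁻⁴ / 8.77×10⁻⁵ = 19.7 m/s
Converting: 19.7 m/s × 1.944 = 38.2 knots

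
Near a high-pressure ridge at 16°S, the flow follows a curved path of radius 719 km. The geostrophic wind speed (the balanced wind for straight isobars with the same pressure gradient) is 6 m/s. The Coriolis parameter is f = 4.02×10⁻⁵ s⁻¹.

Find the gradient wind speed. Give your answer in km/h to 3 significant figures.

Around a high, pressure-gradient force acts outward with centrifugal, so Coriolis balances both:
fV = (1/ρ)|∂P/∂n| + V²/R  →  V² − fR·V + fR·V_g = 0
With fR = 4.02×10⁻⁵ × 719×10³ m = 28.9 m/s:
V = [fR − √((fR)² − 4 fR V_g)]/2 = [28.9 − √(28.9² − 4×28.9×6)]/2 = 8.5 m/s
Supergeostrophic (V > V_g = 6 m/s), as expected around a high.
Converting: 8.5 m/s × 3.6 = 30.6 km/h

30.6 km/h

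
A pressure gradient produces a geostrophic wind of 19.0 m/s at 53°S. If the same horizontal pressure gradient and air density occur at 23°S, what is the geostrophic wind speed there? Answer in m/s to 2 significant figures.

With the same pressure gradient and density, V_g ∝ 1/f ∝ 1/sin φ.
V₂ = V₁ · sin φ₁ / sin φ₂ = 19.0 × sin 53° / sin 23°
V₂ = 19.0 × 0.7986/0.3907 = 39 m/s

39 m/s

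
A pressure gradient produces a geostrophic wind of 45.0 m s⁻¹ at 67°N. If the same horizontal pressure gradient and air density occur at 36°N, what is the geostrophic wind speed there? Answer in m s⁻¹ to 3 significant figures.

With the same pressure gradient and density, V_g ∝ 1/f ∝ 1/sin φ.
V₂ = V₁ · sin φ₁ / sin φ₂ = 45.0 × sin 67° / sin 36°
V₂ = 45.0 × 0.9205/0.5878 = 70.5 m s⁻¹

70.5 m s⁻¹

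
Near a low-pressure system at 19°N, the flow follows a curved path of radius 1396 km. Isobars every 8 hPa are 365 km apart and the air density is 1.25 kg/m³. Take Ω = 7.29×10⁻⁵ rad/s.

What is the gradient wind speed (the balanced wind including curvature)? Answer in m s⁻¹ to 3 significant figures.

26.4 m s⁻¹

Coriolis parameter at 19°N:
f = 2Ω sin φ = 2 × 7.29×10⁻⁵ × sin 19° = 4.75×10⁻⁵ s⁻¹
Pressure gradient: |∂P/∂n| = 800 Pa / 365000 m = 2.19×10⁻³ Pa/m
Geostrophic speed: V_g = |∂P/∂n|/(fρ) = 2.19×10⁻³/(4.75×10⁻⁵ × 1.25) = 36.9 m/s
Around a low, centrifugal force acts outward with Coriolis, so pressure-gradient force balances both:
(1/ρ)|∂P/∂n| = fV + V²/R  →  V² + fR·V − fR·V_g = 0
With fR = 4.75×10⁻⁵ × 1396×10³ m = 66.3 m/s:
V = [−fR + √((fR)² + 4 fR V_g)]/2 = [−66.3 + √(66.3² + 4×66.3×36.9)]/2 = 26.4 m/s
Subgeostrophic (V < V_g = 36.9 m/s), as expected around a low.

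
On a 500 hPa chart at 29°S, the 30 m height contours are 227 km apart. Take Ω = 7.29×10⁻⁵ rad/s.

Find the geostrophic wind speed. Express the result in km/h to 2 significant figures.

66 km/h

Coriolis parameter at 29°S:
f = 2Ω sin φ = 2 × 7.29×10⁻⁵ × sin 29° = 7.07×10⁻⁵ s⁻¹
Height gradient: |∂Z/∂n| = 30 m / 227000 m = 1.32×10⁻⁴
On a pressure surface, geostrophic balance gives V_g = (g/f)|∂Z/∂n|:
V_g = 9.81 × 1.32×10⁻⁴ / 7.07×10⁻⁵ = 18.3 m/s
Converting: 18.3 m/s × 3.6 = 66 km/h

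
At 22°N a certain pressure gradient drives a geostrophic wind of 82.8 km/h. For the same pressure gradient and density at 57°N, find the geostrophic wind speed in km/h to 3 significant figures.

With the same pressure gradient and density, V_g ∝ 1/f ∝ 1/sin φ.
V₂ = V₁ · sin φ₁ / sin φ₂ = 82.8 × sin 22° / sin 57°
V₂ = 82.8 × 0.3746/0.8387 = 37.0 km/h

37.0 km/h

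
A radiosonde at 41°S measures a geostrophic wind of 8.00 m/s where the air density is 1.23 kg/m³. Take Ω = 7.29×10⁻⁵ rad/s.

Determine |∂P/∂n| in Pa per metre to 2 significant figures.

Coriolis parameter at 41°S:
f = 2Ω sin φ = 2 × 7.29×10⁻⁵ × sin 41° = 9.57×10⁻⁵ s⁻¹
Geostrophic balance rearranged: |∂P/∂n| = f ρ V_g
|∂P/∂n| = 9.57×10⁻⁵ × 1.23 × 8.00 = 9.41×10⁻⁴ Pa/m

9.4×10⁻⁴ Pa/m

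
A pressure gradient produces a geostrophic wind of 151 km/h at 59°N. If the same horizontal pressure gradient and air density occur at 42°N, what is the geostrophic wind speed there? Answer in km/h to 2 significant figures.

190 km/h

With the same pressure gradient and density, V_g ∝ 1/f ∝ 1/sin φ.
V₂ = V₁ · sin φ₁ / sin φ₂ = 151 × sin 59° / sin 42°
V₂ = 151 × 0.8572/0.6691 = 190 km/h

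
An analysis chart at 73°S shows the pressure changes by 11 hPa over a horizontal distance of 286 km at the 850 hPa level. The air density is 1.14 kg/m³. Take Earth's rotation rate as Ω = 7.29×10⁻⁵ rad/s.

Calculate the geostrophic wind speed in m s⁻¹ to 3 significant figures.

24.2 m s⁻¹

Coriolis parameter at 73°S:
f = 2Ω sin φ = 2 × 7.29×10⁻⁵ × sin 73° = 1.39×10⁻⁴ s⁻¹
Pressure gradient: |∂P/∂n| = 1100 Pa / 286000 m = 3.85×10⁻³ Pa/m
Geostrophic balance (pressure-gradient force = Coriolis force):
V_g = (1/(fρ)) |∂P/∂n| = 3.85×10⁻³ / (1.39×10⁻⁴ × 1.14) = 24.2 m/s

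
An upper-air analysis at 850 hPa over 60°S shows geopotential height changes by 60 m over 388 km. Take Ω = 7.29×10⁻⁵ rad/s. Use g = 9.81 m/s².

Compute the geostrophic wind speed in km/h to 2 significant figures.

43 km/h

Coriolis parameter at 60°S:
f = 2Ω sin φ = 2 × 7.29×10⁻⁵ × sin 60° = 1.26×10⁻⁴ s⁻¹
Height gradient: |∂Z/∂n| = 60 m / 388000 m = 1.55×10⁻⁴
On a pressure surface, geostrophic balance gives V_g = (g/f)|∂Z/∂n|:
V_g = 9.81 × 1.55×10⁻⁴ / 1.26×10⁻⁴ = 12.0 m/s
Converting: 12.0 m/s × 3.6 = 43 km/h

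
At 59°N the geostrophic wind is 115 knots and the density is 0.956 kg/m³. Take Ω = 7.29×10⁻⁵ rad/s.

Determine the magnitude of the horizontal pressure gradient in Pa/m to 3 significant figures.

7.07×10⁻³ Pa/m

Coriolis parameter at 59°N:
f = 2Ω sin φ = 2 × 7.29×10⁻⁵ × sin 59° = 1.25×10⁻⁴ s⁻¹
Wind speed in SI: 115 knots = 59.2 m/s
Geostrophic balance rearranged: |∂P/∂n| = f ρ V_g
|∂P/∂n| = 1.25×10⁻⁴ × 0.956 × 59.2 = 7.07×10⁻³ Pa/m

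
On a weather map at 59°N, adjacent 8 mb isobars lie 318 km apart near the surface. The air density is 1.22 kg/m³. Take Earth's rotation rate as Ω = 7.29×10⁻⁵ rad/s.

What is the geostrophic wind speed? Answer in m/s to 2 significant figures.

16 m/s

Coriolis parameter at 59°N:
f = 2Ω sin φ = 2 × 7.29×10⁻⁵ × sin 59° = 1.25×10⁻⁴ s⁻¹
Pressure gradient: |∂P/∂n| = 800 Pa / 318000 m = 2.52×10⁻³ Pa/m
Geostrophic balance (pressure-gradient force = Coriolis force):
V_g = (1/(fρ)) |∂P/∂n| = 2.52×10⁻³ / (1.25×10⁻⁴ × 1.22) = 16.5 m/s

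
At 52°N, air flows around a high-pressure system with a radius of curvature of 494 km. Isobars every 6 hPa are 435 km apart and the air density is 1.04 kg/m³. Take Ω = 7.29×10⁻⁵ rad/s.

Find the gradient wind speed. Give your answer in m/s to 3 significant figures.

16.1 m/s

Coriolis parameter at 52°N:
f = 2Ω sin φ = 2 × 7.29×10⁻⁵ × sin 52° = 1.15×10⁻⁴ s⁻¹
Pressure gradient: |∂P/∂n| = 600 Pa / 435000 m = 1.38×10⁻³ Pa/m
Geostrophic speed: V_g = |∂P/∂n|/(fρ) = 1.38×10⁻³/(1.15×10⁻⁴ × 1.04) = 11.5 m/s
Around a high, pressure-gradient force acts outward with centrifugal, so Coriolis balances both:
fV = (1/ρ)|∂P/∂n| + V²/R  →  V² − fR·V + fR·V_g = 0
With fR = 1.15×10⁻⁴ × 494×10³ m = 56.8 m/s:
V = [fR − √((fR)² − 4 fR V_g)]/2 = [56.8 − √(56.8² − 4×56.8×11.5)]/2 = 16.1 m/s
Supergeostrophic (V > V_g = 11.5 m/s), as expected around a high.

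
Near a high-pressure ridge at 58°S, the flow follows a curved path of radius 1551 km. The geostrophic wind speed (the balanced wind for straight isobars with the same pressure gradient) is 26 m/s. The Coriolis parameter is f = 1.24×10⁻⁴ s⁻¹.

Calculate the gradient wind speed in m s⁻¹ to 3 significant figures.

31.0 m s⁻¹

Around a high, pressure-gradient force acts outward with centrifugal, so Coriolis balances both:
fV = (1/ρ)|∂P/∂n| + V²/R  →  V² − fR·V + fR·V_g = 0
With fR = 1.24×10⁻⁴ × 1551×10³ m = 192 m/s:
V = [fR − √((fR)² − 4 fR V_g)]/2 = [192 − √(192² − 4×192×26)]/2 = 31 m/s
Supergeostrophic (V > V_g = 26 m/s), as expected around a high.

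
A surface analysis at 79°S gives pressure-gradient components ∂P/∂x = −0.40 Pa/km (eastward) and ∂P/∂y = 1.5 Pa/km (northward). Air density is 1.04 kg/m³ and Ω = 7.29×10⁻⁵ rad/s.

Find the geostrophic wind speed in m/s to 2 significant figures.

Coriolis parameter at 79°S:
f = 2Ω sin φ = 2 × 7.29×10⁻⁵ × sin 79° = 1.43×10⁻⁴ s⁻¹
In the Southern Hemisphere f is negative: f = −1.43×10⁻⁴ s⁻¹.
Component geostrophic relations (x east, y north):
u_g = −(1/(fρ)) ∂P/∂y,  v_g = (1/(fρ)) ∂P/∂x
u_g = −(1.5×10⁻³)/(−1.43×10⁻⁴ × 1.04) = 10.1 m/s;  v_g = (−0.40×10⁻³)/(−1.43×10⁻⁴ × 1.04) = 2.69 m/s
|V_g| = √(u_g² + v_g²) = 10.4 m/s

10 m/s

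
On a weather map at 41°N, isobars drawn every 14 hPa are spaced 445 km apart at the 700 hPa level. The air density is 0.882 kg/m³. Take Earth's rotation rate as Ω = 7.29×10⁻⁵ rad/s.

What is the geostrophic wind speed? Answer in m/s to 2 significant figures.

Coriolis parameter at 41°N:
f = 2Ω sin φ = 2 × 7.29×10⁻⁵ × sin 41° = 9.57×10⁻⁵ s⁻¹
Pressure gradient: |∂P/∂n| = 1400 Pa / 445000 m = 3.15×10⁻³ Pa/m
Geostrophic balance (pressure-gradient force = Coriolis force):
V_g = (1/(fρ)) |∂P/∂n| = 3.15×10⁻³ / (9.57×10⁻⁵ × 0.882) = 37.3 m/s

37 m/s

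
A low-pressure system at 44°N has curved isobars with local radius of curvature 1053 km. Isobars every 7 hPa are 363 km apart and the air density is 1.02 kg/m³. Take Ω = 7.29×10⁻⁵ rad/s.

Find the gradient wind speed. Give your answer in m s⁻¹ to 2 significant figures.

Coriolis parameter at 44°N:
f = 2Ω sin φ = 2 × 7.29×10⁻⁵ × sin 44° = 1.01×10⁻⁴ s⁻¹
Pressure gradient: |∂P/∂n| = 700 Pa / 363000 m = 1.93×10⁻³ Pa/m
Geostrophic speed: V_g = |∂P/∂n|/(fρ) = 1.93×10⁻³/(1.01×10⁻⁴ × 1.02) = 18.7 m/s
Around a low, centrifugal force acts outward with Coriolis, so pressure-gradient force balances both:
(1/ρ)|∂P/∂n| = fV + V²/R  →  V² + fR·V − fR·V_g = 0
With fR = 1.01×10⁻⁴ × 1053×10³ m = 107 m/s:
V = [−fR + √((fR)² + 4 fR V_g)]/2 = [−107 + √(107² + 4×107×18.7)]/2 = 16.2 m/s
Subgeostrophic (V < V_g = 18.7 m/s), as expected around a low.

16 m s⁻¹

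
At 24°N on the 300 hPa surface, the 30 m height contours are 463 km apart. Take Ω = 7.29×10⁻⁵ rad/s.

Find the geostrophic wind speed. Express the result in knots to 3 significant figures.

20.8 knots

Coriolis parameter at 24°N:
f = 2Ω sin φ = 2 × 7.29×10⁻⁵ × sin 24° = 5.93×10⁻⁵ s⁻¹
Height gradient: |∂Z/∂n| = 30 m / 463000 m = 6.48×10⁻⁵
On a pressure surface, geostrophic balance gives V_g = (g/f)|∂Z/∂n|:
V_g = 9.81 × 6.48×10⁻⁵ / 5.93×10⁻⁵ = 10.7 m/s
Converting: 10.7 m/s × 1.944 = 20.8 knots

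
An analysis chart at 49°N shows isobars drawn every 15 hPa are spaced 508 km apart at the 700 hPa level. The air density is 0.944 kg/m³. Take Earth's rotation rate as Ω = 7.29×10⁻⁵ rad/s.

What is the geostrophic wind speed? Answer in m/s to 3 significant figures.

28.4 m/s

Coriolis parameter at 49°N:
f = 2Ω sin φ = 2 × 7.29×10⁻⁵ × sin 49° = 1.10×10⁻⁴ s⁻¹
Pressure gradient: |∂P/∂n| = 1500 Pa / 508000 m = 2.95×10⁻³ Pa/m
Geostrophic balance (pressure-gradient force = Coriolis force):
V_g = (1/(fρ)) |∂P/∂n| = 2.95×10⁻³ / (1.10×10⁻⁴ × 0.944) = 28.4 m/s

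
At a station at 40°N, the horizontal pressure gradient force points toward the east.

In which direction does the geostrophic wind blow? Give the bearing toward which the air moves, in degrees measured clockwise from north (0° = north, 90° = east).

180°

The pressure-gradient force points toward the east (bearing 090°).
Geostrophic balance: in the Northern Hemisphere the Coriolis force deflects motion to the right, so the geostrophic wind blows 90° to the right of the pressure-gradient force (low pressure on the left).
Rotating 090° by 90° clockwise gives 180° — the wind blows toward the south.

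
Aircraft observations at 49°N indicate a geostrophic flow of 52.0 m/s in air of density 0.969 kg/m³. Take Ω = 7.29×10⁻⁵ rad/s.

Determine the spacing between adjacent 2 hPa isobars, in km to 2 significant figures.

36 km

Coriolis parameter at 49°N:
f = 2Ω sin φ = 2 × 7.29×10⁻⁵ × sin 49° = 1.10×10⁻⁴ s⁻¹
Geostrophic balance rearranged: |∂P/∂n| = f ρ V_g
|∂P/∂n| = 1.10×10⁻⁴ × 0.969 × 52.0 = 5.54×10⁻³ Pa/m
Isobar spacing: Δn = ΔP/|∂P/∂n| = 200 Pa / 5.54×10⁻³ Pa/m = 36072 m ≈ 36 km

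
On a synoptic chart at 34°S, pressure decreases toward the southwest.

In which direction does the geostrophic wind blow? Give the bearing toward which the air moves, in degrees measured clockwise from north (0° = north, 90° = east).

135°

The pressure-gradient force points toward the southwest (bearing 225°).
Geostrophic balance: in the Southern Hemisphere the Coriolis force deflects motion to the left, so the geostrophic wind blows 90° to the left of the pressure-gradient force (low pressure on the right).
Rotating 225° by 90° counterclockwise gives 135° — the wind blows toward the southeast.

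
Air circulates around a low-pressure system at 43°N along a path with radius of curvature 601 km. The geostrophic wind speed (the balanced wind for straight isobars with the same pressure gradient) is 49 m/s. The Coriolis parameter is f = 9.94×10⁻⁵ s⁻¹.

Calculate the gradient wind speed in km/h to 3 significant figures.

115 km/h

Around a low, centrifugal force acts outward with Coriolis, so pressure-gradient force balances both:
(1/ρ)|∂P/∂n| = fV + V²/R  →  V² + fR·V − fR·V_g = 0
With fR = 9.94×10⁻⁵ × 601×10³ m = 59.7 m/s:
V = [−fR + √((fR)² + 4 fR V_g)]/2 = [−59.7 + √(59.7² + 4×59.7×49)]/2 = 31.9 m/s
Subgeostrophic (V < V_g = 49 m/s), as expected around a low.
Converting: 31.9 m/s × 3.6 = 115 km/h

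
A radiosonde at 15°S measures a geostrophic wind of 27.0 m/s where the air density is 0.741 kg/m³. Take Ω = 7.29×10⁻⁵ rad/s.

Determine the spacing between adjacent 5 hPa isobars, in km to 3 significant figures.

662 km

Coriolis parameter at 15°S:
f = 2Ω sin φ = 2 × 7.29×10⁻⁵ × sin 15° = 3.77×10⁻⁵ s⁻¹
Geostrophic balance rearranged: |∂P/∂n| = f ρ V_g
|∂P/∂n| = 3.77×10⁻⁵ × 0.741 × 27.0 = 7.55×10⁻⁴ Pa/m
Isobar spacing: Δn = ΔP/|∂P/∂n| = 500 Pa / 7.55×10⁻⁴ Pa/m = 662269 m ≈ 662 km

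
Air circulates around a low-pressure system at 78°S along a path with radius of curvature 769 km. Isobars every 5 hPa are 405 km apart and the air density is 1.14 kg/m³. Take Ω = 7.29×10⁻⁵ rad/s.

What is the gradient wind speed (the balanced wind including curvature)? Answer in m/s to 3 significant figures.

Coriolis parameter at 78°S:
f = 2Ω sin φ = 2 × 7.29×10⁻⁵ × sin 78° = 1.43×10⁻⁴ s⁻¹
Pressure gradient: |∂P/∂n| = 500 Pa / 405000 m = 1.23×10⁻³ Pa/m
Geostrophic speed: V_g = |∂P/∂n|/(fρ) = 1.23×10⁻³/(1.43×10⁻⁴ × 1.14) = 7.59 m/s
Around a low, centrifugal force acts outward with Coriolis, so pressure-gradient force balances both:
(1/ρ)|∂P/∂n| = fV + V²/R  →  V² + fR·V − fR·V_g = 0
With fR = 1.43×10⁻⁴ × 769×10³ m = 110 m/s:
V = [−fR + √((fR)² + 4 fR V_g)]/2 = [−110 + √(110² + 4×110×7.59)]/2 = 7.13 m/s
Subgeostrophic (V < V_g = 7.59 m/s), as expected around a low.

7.13 m/s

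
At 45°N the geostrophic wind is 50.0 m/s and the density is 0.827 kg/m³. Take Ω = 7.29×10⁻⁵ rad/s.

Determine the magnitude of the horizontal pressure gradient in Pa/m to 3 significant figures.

Coriolis parameter at 45°N:
f = 2Ω sin φ = 2 × 7.29×10⁻⁵ × sin 45° = 1.03×10⁻⁴ s⁻¹
Geostrophic balance rearranged: |∂P/∂n| = f ρ V_g
|∂P/∂n| = 1.03×10⁻⁴ × 0.827 × 50.0 = 4.26×10⁻³ Pa/m

4.26×10⁻³ Pa/m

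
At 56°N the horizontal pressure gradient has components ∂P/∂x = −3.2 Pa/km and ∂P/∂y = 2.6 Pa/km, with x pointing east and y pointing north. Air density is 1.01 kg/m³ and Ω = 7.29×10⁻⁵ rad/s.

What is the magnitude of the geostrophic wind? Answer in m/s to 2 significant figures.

Coriolis parameter at 56°N:
f = 2Ω sin φ = 2 × 7.29×10⁻⁵ × sin 56° = 1.21×10⁻⁴ s⁻¹
Component geostrophic relations (x east, y north):
u_g = −(1/(fρ)) ∂P/∂y,  v_g = (1/(fρ)) ∂P/∂x
u_g = −(2.6×10⁻³)/(1.21×10⁻⁴ × 1.01) = −21.3 m/s;  v_g = (−3.2×10⁻³)/(1.21×10⁻⁴ × 1.01) = −26.2 m/s
|V_g| = √(u_g² + v_g²) = 33.8 m/s

34 m/s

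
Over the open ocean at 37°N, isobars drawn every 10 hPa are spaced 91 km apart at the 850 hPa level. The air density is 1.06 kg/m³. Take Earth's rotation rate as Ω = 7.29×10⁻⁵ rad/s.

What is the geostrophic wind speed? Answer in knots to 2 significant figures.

230 knots

Coriolis parameter at 37°N:
f = 2Ω sin φ = 2 × 7.29×10⁻⁵ × sin 37° = 8.77×10⁻⁵ s⁻¹
Pressure gradient: |∂P/∂n| = 1000 Pa / 91000 m = 1.10×10⁻² Pa/m
Geostrophic balance (pressure-gradient force = Coriolis force):
V_g = (1/(fρ)) |∂P/∂n| = 1.10×10⁻² / (8.77×10⁻⁵ × 1.06) = 118 m/s
Converting: 118 m/s × 1.944 = 230 knots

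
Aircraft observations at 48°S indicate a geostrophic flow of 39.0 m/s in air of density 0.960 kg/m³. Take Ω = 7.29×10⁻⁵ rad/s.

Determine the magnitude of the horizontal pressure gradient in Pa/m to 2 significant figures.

4.1×10⁻³ Pa/m

Coriolis parameter at 48°S:
f = 2Ω sin φ = 2 × 7.29×10⁻⁵ × sin 48° = 1.08×10⁻⁴ s⁻¹
Geostrophic balance rearranged: |∂P/∂n| = f ρ V_g
|∂P/∂n| = 1.08×10⁻⁴ × 0.960 × 39.0 = 4.06×10⁻³ Pa/m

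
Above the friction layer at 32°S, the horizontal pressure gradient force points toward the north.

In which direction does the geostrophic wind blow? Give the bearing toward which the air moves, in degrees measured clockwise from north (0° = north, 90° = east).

270°

The pressure-gradient force points toward the north (bearing 000°).
Geostrophic balance: in the Southern Hemisphere the Coriolis force deflects motion to the left, so the geostrophic wind blows 90° to the left of the pressure-gradient force (low pressure on the right).
Rotating 000° by 90° counterclockwise gives 270° — the wind blows toward the west.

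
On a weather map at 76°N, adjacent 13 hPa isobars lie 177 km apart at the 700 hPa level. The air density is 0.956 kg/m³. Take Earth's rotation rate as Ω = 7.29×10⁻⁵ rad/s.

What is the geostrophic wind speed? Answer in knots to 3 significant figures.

Coriolis parameter at 76°N:
f = 2Ω sin φ = 2 × 7.29×10⁻⁵ × sin 76° = 1.41×10⁻⁴ s⁻¹
Pressure gradient: |∂P/∂n| = 1300 Pa / 177000 m = 7.34×10⁻³ Pa/m
Geostrophic balance (pressure-gradient force = Coriolis force):
V_g = (1/(fρ)) |∂P/∂n| = 7.34×10⁻³ / (1.41×10⁻⁴ × 0.956) = 54.3 m/s
Converting: 54.3 m/s × 1.944 = 106 knots

106 knots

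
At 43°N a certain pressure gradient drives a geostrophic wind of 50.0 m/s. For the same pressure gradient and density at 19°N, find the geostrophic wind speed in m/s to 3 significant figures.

105 m/s

With the same pressure gradient and density, V_g ∝ 1/f ∝ 1/sin φ.
V₂ = V₁ · sin φ₁ / sin φ₂ = 50.0 × sin 43° / sin 19°
V₂ = 50.0 × 0.6820/0.3256 = 105 m/s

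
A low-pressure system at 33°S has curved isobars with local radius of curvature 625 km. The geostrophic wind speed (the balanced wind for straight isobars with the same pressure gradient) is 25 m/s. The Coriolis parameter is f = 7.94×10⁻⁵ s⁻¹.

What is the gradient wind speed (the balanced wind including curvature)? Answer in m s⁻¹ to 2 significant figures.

Around a low, centrifugal force acts outward with Coriolis, so pressure-gradient force balances both:
(1/ρ)|∂P/∂n| = fV + V²/R  →  V² + fR·V − fR·V_g = 0
With fR = 7.94×10⁻⁵ × 625×10³ m = 49.6 m/s:
V = [−fR + √((fR)² + 4 fR V_g)]/2 = [−49.6 + √(49.6² + 4×49.6×25)]/2 = 18.3 m/s
Subgeostrophic (V < V_g = 25 m/s), as expected around a low.

18 m s⁻¹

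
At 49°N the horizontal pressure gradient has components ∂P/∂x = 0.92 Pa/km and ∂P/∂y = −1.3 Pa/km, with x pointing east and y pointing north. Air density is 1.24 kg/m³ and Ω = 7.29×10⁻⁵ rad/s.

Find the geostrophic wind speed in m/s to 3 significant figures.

Coriolis parameter at 49°N:
f = 2Ω sin φ = 2 × 7.29×10⁻⁵ × sin 49° = 1.10×10⁻⁴ s⁻¹
Component geostrophic relations (x east, y north):
u_g = −(1/(fρ)) ∂P/∂y,  v_g = (1/(fρ)) ∂P/∂x
u_g = −(−1.3×10⁻³)/(1.10×10⁻⁴ × 1.24) = 9.53 m/s;  v_g = (0.92×10⁻³)/(1.10×10⁻⁴ × 1.24) = 6.74 m/s
|V_g| = √(u_g² + v_g²) = 11.7 m/s

11.7 m/s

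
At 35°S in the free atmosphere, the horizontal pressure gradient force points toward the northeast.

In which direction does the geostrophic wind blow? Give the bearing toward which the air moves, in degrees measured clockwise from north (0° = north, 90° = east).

315°

The pressure-gradient force points toward the northeast (bearing 045°).
Geostrophic balance: in the Southern Hemisphere the Coriolis force deflects motion to the left, so the geostrophic wind blows 90° to the left of the pressure-gradient force (low pressure on the right).
Rotating 045° by 90° counterclockwise gives 315° — the wind blows toward the northwest.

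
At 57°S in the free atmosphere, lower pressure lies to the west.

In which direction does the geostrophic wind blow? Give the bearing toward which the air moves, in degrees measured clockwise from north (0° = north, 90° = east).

The pressure-gradient force points toward the west (bearing 270°).
Geostrophic balance: in the Southern Hemisphere the Coriolis force deflects motion to the left, so the geostrophic wind blows 90° to the left of the pressure-gradient force (low pressure on the right).
Rotating 270° by 90° counterclockwise gives 180° — the wind blows toward the south.

180°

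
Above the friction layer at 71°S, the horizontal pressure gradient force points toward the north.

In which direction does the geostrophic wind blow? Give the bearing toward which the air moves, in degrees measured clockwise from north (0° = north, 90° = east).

270°

The pressure-gradient force points toward the north (bearing 000°).
Geostrophic balance: in the Southern Hemisphere the Coriolis force deflects motion to the left, so the geostrophic wind blows 90° to the left of the pressure-gradient force (low pressure on the right).
Rotating 000° by 90° counterclockwise gives 270° — the wind blows toward the west.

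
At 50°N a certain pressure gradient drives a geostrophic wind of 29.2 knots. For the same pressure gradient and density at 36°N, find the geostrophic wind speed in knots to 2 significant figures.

38 knots

With the same pressure gradient and density, V_g ∝ 1/f ∝ 1/sin φ.
V₂ = V₁ · sin φ₁ / sin φ₂ = 29.2 × sin 50° / sin 36°
V₂ = 29.2 × 0.7660/0.5878 = 38 knots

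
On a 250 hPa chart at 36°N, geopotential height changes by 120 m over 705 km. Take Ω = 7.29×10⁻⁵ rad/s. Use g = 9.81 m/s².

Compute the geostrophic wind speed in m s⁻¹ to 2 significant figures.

19 m s⁻¹

Coriolis parameter at 36°N:
f = 2Ω sin φ = 2 × 7.29×10⁻⁵ × sin 36° = 8.57×10⁻⁵ s⁻¹
Height gradient: |∂Z/∂n| = 120 m / 705000 m = 1.70×10⁻⁴
On a pressure surface, geostrophic balance gives V_g = (g/f)|∂Z/∂n|:
V_g = 9.81 × 1.70×10⁻⁴ / 8.57×10⁻⁵ = 19.5 m/s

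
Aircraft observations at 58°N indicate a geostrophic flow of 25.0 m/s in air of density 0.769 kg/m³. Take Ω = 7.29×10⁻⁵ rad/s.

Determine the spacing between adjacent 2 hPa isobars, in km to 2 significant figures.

Coriolis parameter at 58°N:
f = 2Ω sin φ = 2 × 7.29×10⁻⁵ × sin 58° = 1.24×10⁻⁴ s⁻¹
Geostrophic balance rearranged: |∂P/∂n| = f ρ V_g
|∂P/∂n| = 1.24×10⁻⁴ × 0.769 × 25.0 = 2.38×10⁻³ Pa/m
Isobar spacing: Δn = ΔP/|∂P/∂n| = 200 Pa / 2.38×10⁻³ Pa/m = 84137 m ≈ 84 km

84 km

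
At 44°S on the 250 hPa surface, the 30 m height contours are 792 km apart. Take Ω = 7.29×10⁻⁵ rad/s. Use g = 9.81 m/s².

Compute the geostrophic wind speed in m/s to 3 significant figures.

Coriolis parameter at 44°S:
f = 2Ω sin φ = 2 × 7.29×10⁻⁵ × sin 44° = 1.01×10⁻⁴ s⁻¹
Height gradient: |∂Z/∂n| = 30 m / 792000 m = 3.79×10⁻⁵
On a pressure surface, geostrophic balance gives V_g = (g/f)|∂Z/∂n|:
V_g = 9.81 × 3.79×10⁻⁵ / 1.01×10⁻⁴ = 3.67 m/s

3.67 m/s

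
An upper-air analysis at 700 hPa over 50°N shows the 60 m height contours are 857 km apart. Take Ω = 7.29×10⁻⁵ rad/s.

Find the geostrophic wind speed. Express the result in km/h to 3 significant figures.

Coriolis parameter at 50°N:
f = 2Ω sin φ = 2 × 7.29×10⁻⁵ × sin 50° = 1.12×10⁻⁴ s⁻¹
Height gradient: |∂Z/∂n| = 60 m / 857000 m = 7.00×10⁻⁵
On a pressure surface, geostrophic balance gives V_g = (g/f)|∂Z/∂n|:
V_g = 9.81 × 7.00×10⁻⁵ / 1.12×10⁻⁴ = 6.15 m/s
Converting: 6.15 m/s × 3.6 = 22.1 km/h

22.1 km/h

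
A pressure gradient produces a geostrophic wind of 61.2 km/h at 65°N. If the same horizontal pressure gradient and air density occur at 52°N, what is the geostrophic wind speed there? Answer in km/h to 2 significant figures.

With the same pressure gradient and density, V_g ∝ 1/f ∝ 1/sin φ.
V₂ = V₁ · sin φ₁ / sin φ₂ = 61.2 × sin 65° / sin 52°
V₂ = 61.2 × 0.9063/0.7880 = 70 km/h

70 km/h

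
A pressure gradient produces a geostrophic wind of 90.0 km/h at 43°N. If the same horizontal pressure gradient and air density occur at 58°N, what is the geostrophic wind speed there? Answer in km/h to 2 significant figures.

With the same pressure gradient and density, V_g ∝ 1/f ∝ 1/sin φ.
V₂ = V₁ · sin φ₁ / sin φ₂ = 90.0 × sin 43° / sin 58°
V₂ = 90.0 × 0.6820/0.8480 = 72 km/h

72 km/h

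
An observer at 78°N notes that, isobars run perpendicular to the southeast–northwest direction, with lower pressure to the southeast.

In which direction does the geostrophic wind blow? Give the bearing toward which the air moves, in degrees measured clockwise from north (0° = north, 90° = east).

The pressure-gradient force points toward the southeast (bearing 135°).
Geostrophic balance: in the Northern Hemisphere the Coriolis force deflects motion to the right, so the geostrophic wind blows 90° to the right of the pressure-gradient force (low pressure on the left).
Rotating 135° by 90° clockwise gives 225° — the wind blows toward the southwest.

225°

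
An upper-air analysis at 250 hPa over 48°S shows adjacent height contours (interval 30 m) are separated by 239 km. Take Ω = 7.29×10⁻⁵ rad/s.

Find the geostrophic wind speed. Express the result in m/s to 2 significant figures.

11 m/s

Coriolis parameter at 48°S:
f = 2Ω sin φ = 2 × 7.29×10⁻⁵ × sin 48° = 1.08×10⁻⁴ s⁻¹
Height gradient: |∂Z/∂n| = 30 m / 239000 m = 1.26×10⁻⁴
On a pressure surface, geostrophic balance gives V_g = (g/f)|∂Z/∂n|:
V_g = 9.81 × 1.26×10⁻⁴ / 1.08×10⁻⁴ = 11.4 m/s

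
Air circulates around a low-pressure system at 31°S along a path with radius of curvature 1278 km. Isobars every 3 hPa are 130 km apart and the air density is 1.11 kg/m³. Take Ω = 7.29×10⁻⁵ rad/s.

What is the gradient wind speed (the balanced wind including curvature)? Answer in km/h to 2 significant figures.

Coriolis parameter at 31°S:
f = 2Ω sin φ = 2 × 7.29×10⁻⁵ × sin 31° = 7.51×10⁻⁵ s⁻¹
Pressure gradient: |∂P/∂n| = 300 Pa / 130000 m = 2.31×10⁻³ Pa/m
Geostrophic speed: V_g = |∂P/∂n|/(fρ) = 2.31×10⁻³/(7.51×10⁻⁵ × 1.11) = 27.7 m/s
Around a low, centrifugal force acts outward with Coriolis, so pressure-gradient force balances both:
(1/ρ)|∂P/∂n| = fV + V²/R  →  V² + fR·V − fR·V_g = 0
With fR = 7.51×10⁻⁵ × 1278×10³ m = 96.0 m/s:
V = [−fR + √((fR)² + 4 fR V_g)]/2 = [−96.0 + √(96.0² + 4×96.0×27.7)]/2 = 22.4 m/s
Subgeostrophic (V < V_g = 27.7 m/s), as expected around a low.
Converting: 22.4 m/s × 3.6 = 81 km/h

81 km/h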